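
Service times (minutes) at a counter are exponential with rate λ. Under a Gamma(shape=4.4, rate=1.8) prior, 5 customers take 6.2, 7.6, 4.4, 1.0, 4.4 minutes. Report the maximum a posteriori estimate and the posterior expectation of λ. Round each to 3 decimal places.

Σ times = 23.6. Posterior: Gamma(shape = 4.4+5 = 9.4, rate = 1.8+23.6 = 25.4).
Mode = (α−1)/β = 8.4/25.4 = 0.331.
Mean = α/β = 9.4/25.4 = 0.370.
The posterior is right-skewed, so the mean exceeds the mode.

MAP: 0.331. Posterior mean: 0.370.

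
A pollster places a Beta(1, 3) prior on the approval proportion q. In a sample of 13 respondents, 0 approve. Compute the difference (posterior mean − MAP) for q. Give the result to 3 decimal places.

Posterior: Beta(1+0, 3+13) = Beta(1, 16).
Since α = 1 ≤ 1 and β > 1, the Beta density is monotone decreasing on [0,1]; the mode is at 0.
Mean = 1/(1+16) = 0.059.
Difference = 0.059 − 0.000 = 0.059.
Right-skewed posterior ⇒ mode < mean.

0.059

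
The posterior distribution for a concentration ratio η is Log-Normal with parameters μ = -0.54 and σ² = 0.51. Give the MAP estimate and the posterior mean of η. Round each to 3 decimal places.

η_MAP = 0.350, E[η|data] = 0.752

Mode = exp(μ − σ²) = exp(-1.05) = 0.350.
Mean = exp(μ + σ²/2) = exp(-0.285) = 0.752.
The mean is pulled above the mode by the posterior's right skew.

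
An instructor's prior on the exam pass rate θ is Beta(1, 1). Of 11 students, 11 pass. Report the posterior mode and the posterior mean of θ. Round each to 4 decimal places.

Posterior: Beta(1+11, 1+0) = Beta(12, 1).
Since β = 1 ≤ 1 and α > 1, the Beta density is monotone increasing on [0,1]; the mode is at 1.
Mean = 12/(12+1) = 0.9231.

MAP: 1.0000. Posterior mean: 0.9231.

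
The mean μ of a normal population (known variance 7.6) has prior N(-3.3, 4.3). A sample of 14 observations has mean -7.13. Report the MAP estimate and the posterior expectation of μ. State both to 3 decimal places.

Posterior for μ is Normal. Precision-weighted mean: (1/4.3·-3.3 + 14/7.6·-7.13) / (1/4.3 + 14/7.6) = -6.701.
A Normal posterior is symmetric, so mode = mean.

μ_MAP = -6.701, E[μ|data] = -6.701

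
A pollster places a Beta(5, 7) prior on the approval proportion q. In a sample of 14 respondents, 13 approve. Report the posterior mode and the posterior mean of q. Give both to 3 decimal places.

Posterior: Beta(5+13, 7+1) = Beta(18, 8).
Mode = (18−1)/(18+8−2) = 17/24 = 0.708.
Mean = 18/(18+8) = 18/26 = 0.692.

posterior mode = 0.708, posterior mean = 0.692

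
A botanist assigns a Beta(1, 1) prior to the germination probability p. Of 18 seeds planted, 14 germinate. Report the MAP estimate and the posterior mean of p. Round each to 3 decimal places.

MAP estimate = 0.778, posterior mean = 0.750

Posterior: Beta(1+14, 1+4) = Beta(15, 5).
Mode = (15−1)/(15+5−2) = 14/18 = 0.778.
Mean = 15/(15+5) = 15/20 = 0.750.
The mean is pulled below the mode by the posterior's left skew.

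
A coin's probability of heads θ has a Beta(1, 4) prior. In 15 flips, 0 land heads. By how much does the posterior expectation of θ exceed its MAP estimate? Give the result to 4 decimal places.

0.0500

Posterior: Beta(1+0, 4+15) = Beta(1, 19).
Since α = 1 ≤ 1 and β > 1, the Beta density is monotone decreasing on [0,1]; the mode is at 0.
Mean = 1/(1+19) = 0.0500.
Difference = 0.0500 − 0.0000 = 0.0500.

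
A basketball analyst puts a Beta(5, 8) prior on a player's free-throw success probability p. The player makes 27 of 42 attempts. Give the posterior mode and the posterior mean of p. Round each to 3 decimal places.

Posterior: Beta(5+27, 8+15) = Beta(32, 23).
Mode = (32−1)/(32+23−2) = 31/53 = 0.585.
Mean = 32/(32+23) = 32/55 = 0.582.

MAP = 0.585; posterior mean = 0.582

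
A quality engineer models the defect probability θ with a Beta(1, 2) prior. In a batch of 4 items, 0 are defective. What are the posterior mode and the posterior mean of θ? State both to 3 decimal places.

Posterior: Beta(1+0, 2+4) = Beta(1, 6).
Since α = 1 ≤ 1 and β > 1, the Beta density is monotone decreasing on [0,1]; the mode is at 0.
Mean = 1/(1+6) = 0.143.

MAP = 0.000, posterior mean = 0.143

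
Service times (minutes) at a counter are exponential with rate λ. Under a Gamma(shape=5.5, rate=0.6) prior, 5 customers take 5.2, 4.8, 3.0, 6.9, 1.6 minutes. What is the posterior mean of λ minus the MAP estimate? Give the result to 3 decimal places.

0.045

Σ times = 21.5. Posterior: Gamma(shape = 5.5+5 = 10.5, rate = 0.6+21.5 = 22.1).
Mode = (α−1)/β = 9.5/22.1 = 0.430.
Mean = α/β = 10.5/22.1 = 0.475.
Difference = 0.475 − 0.430 = 0.045.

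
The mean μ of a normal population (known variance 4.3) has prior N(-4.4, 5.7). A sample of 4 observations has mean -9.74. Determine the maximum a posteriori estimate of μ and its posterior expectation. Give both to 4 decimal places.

Posterior for μ is Normal. Precision-weighted mean: (1/5.7·-4.4 + 4/4.3·-9.74) / (1/5.7 + 4/4.3) = -8.8927.
A Normal posterior is symmetric, so mode = mean.

MAP: -8.8927. Posterior mean: -8.8927.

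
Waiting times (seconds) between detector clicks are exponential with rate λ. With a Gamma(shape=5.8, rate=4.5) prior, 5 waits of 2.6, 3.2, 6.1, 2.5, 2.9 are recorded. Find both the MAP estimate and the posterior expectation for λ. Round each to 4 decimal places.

MAP = 0.4495, posterior mean = 0.4954

Σ times = 17.3. Posterior: Gamma(shape = 5.8+5 = 10.8, rate = 4.5+17.3 = 21.8).
Mode = (α−1)/β = 9.8/21.8 = 0.4495.
Mean = α/β = 10.8/21.8 = 0.4954.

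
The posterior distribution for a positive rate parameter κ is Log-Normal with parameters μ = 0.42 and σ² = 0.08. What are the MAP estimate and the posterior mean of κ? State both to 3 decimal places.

Mode = exp(μ − σ²) = exp(0.34) = 1.405.
Mean = exp(μ + σ²/2) = exp(0.460) = 1.584.

κ_MAP = 1.405, E[κ|data] = 1.584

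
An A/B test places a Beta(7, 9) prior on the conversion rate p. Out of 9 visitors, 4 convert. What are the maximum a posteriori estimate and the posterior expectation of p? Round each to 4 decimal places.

MAP = 0.4348, posterior mean = 0.4400

Posterior: Beta(7+4, 9+5) = Beta(11, 14).
Mode = (11−1)/(11+14−2) = 10/23 = 0.4348.
Mean = 11/(11+14) = 11/25 = 0.4400.
The posterior is right-skewed, so the mean exceeds the mode.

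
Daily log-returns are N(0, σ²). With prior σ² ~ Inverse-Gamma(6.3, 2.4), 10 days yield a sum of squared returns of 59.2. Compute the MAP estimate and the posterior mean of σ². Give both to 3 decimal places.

Posterior: Inverse-Gamma(shape = 6.3+10/2 = 11.3, scale = 2.4+59.2/2 = 32.0).
Mode = β/(α+1) = 32.0/12.3 = 2.602.
Mean = β/(α−1) = 32.0/10.3 = 3.107.

σ²_MAP = 2.602, E[σ²|data] = 3.107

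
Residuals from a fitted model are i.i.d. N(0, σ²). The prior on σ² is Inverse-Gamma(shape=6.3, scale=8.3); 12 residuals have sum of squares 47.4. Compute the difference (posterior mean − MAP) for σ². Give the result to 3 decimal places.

Posterior: Inverse-Gamma(shape = 6.3+12/2 = 12.3, scale = 8.3+47.4/2 = 32.0).
Mode = β/(α+1) = 32.0/13.3 = 2.406.
Mean = β/(α−1) = 32.0/11.3 = 2.832.
Difference = 2.832 − 2.406 = 0.426.
The mean is pulled above the mode by the posterior's right skew.

0.426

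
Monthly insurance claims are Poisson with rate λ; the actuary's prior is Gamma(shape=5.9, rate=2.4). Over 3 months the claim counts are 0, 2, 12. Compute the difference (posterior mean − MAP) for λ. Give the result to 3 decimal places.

0.185

Σ counts = 14. Posterior: Gamma(shape = 5.9+14 = 19.9, rate = 2.4+3 = 5.4).
Mode = (α−1)/β = 18.9/5.4 = 3.500.
Mean = α/β = 19.9/5.4 = 3.685.
Difference = 3.685 − 3.500 = 0.185.
The posterior is right-skewed, so the mean exceeds the mode.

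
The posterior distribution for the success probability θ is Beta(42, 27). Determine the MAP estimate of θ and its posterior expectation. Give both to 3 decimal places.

Mode = (42−1)/(42+27−2) = 41/67 = 0.612.
Mean = 42/(42+27) = 42/69 = 0.609.

θ_MAP = 0.612, E[θ|data] = 0.609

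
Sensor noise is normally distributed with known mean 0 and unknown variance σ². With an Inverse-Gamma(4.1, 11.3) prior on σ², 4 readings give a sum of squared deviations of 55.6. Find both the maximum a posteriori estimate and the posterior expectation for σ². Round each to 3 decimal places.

Posterior: Inverse-Gamma(shape = 4.1+4/2 = 6.1, scale = 11.3+55.6/2 = 39.1).
Mode = β/(α+1) = 39.1/7.1 = 5.507.
Mean = β/(α−1) = 39.1/5.1 = 7.667.
The mean is pulled above the mode by the posterior's right skew.

MAP = 5.507; posterior mean = 7.667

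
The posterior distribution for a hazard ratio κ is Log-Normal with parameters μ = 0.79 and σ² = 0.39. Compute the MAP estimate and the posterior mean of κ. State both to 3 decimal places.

κ_MAP = 1.492, E[κ|data] = 2.678

Mode = exp(μ − σ²) = exp(0.40) = 1.492.
Mean = exp(μ + σ²/2) = exp(0.985) = 2.678.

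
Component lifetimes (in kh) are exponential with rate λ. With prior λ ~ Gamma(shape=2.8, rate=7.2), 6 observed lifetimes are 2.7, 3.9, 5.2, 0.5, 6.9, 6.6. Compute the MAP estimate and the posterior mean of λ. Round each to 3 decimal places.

Σ times = 25.8. Posterior: Gamma(shape = 2.8+6 = 8.8, rate = 7.2+25.8 = 33.0).
Mode = (α−1)/β = 7.8/33.0 = 0.236.
Mean = α/β = 8.8/33.0 = 0.267.

MAP = 0.236, posterior mean = 0.267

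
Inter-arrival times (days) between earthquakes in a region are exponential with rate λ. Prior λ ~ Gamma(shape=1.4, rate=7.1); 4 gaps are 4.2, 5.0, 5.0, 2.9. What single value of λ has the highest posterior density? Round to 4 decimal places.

Σ times = 17.1. Posterior: Gamma(shape = 1.4+4 = 5.4, rate = 7.1+17.1 = 24.2).
Mode = (α−1)/β = 4.4/24.2 = 0.1818.
Mean = α/β = 5.4/24.2 = 0.2231.
This is the posterior mode — the MAP estimate.

0.1818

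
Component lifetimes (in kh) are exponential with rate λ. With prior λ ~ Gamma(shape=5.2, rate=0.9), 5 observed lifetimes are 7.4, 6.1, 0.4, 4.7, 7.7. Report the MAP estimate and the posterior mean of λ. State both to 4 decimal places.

MAP = 0.3382, posterior mean = 0.3750

Σ times = 26.3. Posterior: Gamma(shape = 5.2+5 = 10.2, rate = 0.9+26.3 = 27.2).
Mode = (α−1)/β = 9.2/27.2 = 0.3382.
Mean = α/β = 10.2/27.2 = 0.3750.
The posterior is right-skewed, so the mean exceeds the mode.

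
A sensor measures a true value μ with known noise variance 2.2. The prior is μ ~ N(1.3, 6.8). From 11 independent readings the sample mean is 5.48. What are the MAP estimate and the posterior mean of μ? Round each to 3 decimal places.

Posterior for μ is Normal. Precision-weighted mean: (1/6.8·1.3 + 11/2.2·5.48) / (1/6.8 + 11/2.2) = 5.361.
A Normal posterior is symmetric, so mode = mean.

MAP = 5.361; posterior mean = 5.361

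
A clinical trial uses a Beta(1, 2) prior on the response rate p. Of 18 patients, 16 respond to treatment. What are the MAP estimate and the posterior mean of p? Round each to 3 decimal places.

MAP = 0.842; posterior mean = 0.810

Posterior: Beta(1+16, 2+2) = Beta(17, 4).
Mode = (17−1)/(17+4−2) = 16/19 = 0.842.
Mean = 17/(17+4) = 17/21 = 0.810.
The mean is pulled below the mode by the posterior's left skew.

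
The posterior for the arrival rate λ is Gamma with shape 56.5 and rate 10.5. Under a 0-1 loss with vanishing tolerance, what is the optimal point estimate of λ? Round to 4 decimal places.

Mode = (α−1)/β = 55.5/10.5 = 5.2857.
Mean = α/β = 56.5/10.5 = 5.3810.
This is the posterior mode — the MAP estimate.

5.2857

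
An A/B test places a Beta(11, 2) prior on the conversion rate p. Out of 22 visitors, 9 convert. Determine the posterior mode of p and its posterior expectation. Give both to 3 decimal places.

Posterior: Beta(11+9, 2+13) = Beta(20, 15).
Mode = (20−1)/(20+15−2) = 19/33 = 0.576.
Mean = 20/(20+15) = 20/35 = 0.571.

posterior mode = 0.576, posterior expectation = 0.571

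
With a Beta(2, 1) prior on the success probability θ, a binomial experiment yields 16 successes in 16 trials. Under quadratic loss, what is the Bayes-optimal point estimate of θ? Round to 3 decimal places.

Posterior: Beta(2+16, 1+0) = Beta(18, 1).
Since β = 1 ≤ 1 and α > 1, the Beta density is monotone increasing on [0,1]; the mode is at 1.
Mean = 18/(18+1) = 0.947.
Quadratic loss ⇒ the optimal estimator is the posterior mean.

0.947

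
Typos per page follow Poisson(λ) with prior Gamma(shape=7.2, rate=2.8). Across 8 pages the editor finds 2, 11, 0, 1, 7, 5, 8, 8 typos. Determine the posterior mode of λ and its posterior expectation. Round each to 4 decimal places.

MAP = 4.4630; posterior mean = 4.5556

Σ counts = 42. Posterior: Gamma(shape = 7.2+42 = 49.2, rate = 2.8+8 = 10.8).
Mode = (α−1)/β = 48.2/10.8 = 4.4630.
Mean = α/β = 49.2/10.8 = 4.5556.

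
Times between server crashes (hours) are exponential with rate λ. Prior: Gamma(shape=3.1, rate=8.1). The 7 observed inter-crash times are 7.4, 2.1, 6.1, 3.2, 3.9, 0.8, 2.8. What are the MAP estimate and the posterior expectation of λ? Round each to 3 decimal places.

MAP = 0.265, posterior mean = 0.294

Σ times = 26.3. Posterior: Gamma(shape = 3.1+7 = 10.1, rate = 8.1+26.3 = 34.4).
Mode = (α−1)/β = 9.1/34.4 = 0.265.
Mean = α/β = 10.1/34.4 = 0.294.
Right-skewed posterior ⇒ mode < mean.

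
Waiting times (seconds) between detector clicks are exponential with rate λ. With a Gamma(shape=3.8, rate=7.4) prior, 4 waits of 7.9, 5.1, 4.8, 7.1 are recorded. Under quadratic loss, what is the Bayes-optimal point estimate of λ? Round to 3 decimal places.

0.241

Σ times = 24.9. Posterior: Gamma(shape = 3.8+4 = 7.8, rate = 7.4+24.9 = 32.3).
Mode = (α−1)/β = 6.8/32.3 = 0.211.
Mean = α/β = 7.8/32.3 = 0.241.
Quadratic loss ⇒ the optimal estimator is the posterior mean.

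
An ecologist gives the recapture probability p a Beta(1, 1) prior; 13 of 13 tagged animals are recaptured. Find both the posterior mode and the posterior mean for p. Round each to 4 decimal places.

MAP = 1.0000, posterior mean = 0.9333

Posterior: Beta(1+13, 1+0) = Beta(14, 1).
Since β = 1 ≤ 1 and α > 1, the Beta density is monotone increasing on [0,1]; the mode is at 1.
Mean = 14/(14+1) = 0.9333.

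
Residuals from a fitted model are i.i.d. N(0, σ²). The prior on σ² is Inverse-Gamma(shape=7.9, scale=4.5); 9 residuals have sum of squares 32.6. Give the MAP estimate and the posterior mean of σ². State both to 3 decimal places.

Posterior: Inverse-Gamma(shape = 7.9+9/2 = 12.4, scale = 4.5+32.6/2 = 20.8).
Mode = β/(α+1) = 20.8/13.4 = 1.552.
Mean = β/(α−1) = 20.8/11.4 = 1.825.
Mean > mode: the posterior has a right tail.

MAP = 1.552, posterior mean = 1.825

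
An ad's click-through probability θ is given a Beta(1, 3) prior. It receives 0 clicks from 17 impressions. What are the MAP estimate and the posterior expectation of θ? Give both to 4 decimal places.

Posterior: Beta(1+0, 3+17) = Beta(1, 20).
Since α = 1 ≤ 1 and β > 1, the Beta density is monotone decreasing on [0,1]; the mode is at 0.
Mean = 1/(1+20) = 0.0476.

MAP: 0.0000. Posterior mean: 0.0476.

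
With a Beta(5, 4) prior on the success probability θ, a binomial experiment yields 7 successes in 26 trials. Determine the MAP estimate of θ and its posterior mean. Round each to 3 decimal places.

MAP estimate = 0.333, posterior mean = 0.343

Posterior: Beta(5+7, 4+19) = Beta(12, 23).
Mode = (12−1)/(12+23−2) = 11/33 = 0.333.
Mean = 12/(12+23) = 12/35 = 0.343.
Mean > mode: the posterior has a right tail.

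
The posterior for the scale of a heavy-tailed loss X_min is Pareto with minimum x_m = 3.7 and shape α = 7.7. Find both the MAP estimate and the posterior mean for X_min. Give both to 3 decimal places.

The Pareto density is strictly decreasing on [x_m, ∞), so the mode is x_m = 3.700.
Mean = α·x_m/(α−1) = 7.7·3.7/6.7 = 4.252.
The mean is pulled above the mode by the posterior's right skew.

MAP estimate = 3.700, posterior mean = 4.252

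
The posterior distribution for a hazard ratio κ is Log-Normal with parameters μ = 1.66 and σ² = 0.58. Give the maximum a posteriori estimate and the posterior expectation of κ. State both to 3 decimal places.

maximum a posteriori estimate = 2.945, posterior expectation = 7.029

Mode = exp(μ − σ²) = exp(1.08) = 2.945.
Mean = exp(μ + σ²/2) = exp(1.950) = 7.029.
The mean is pulled above the mode by the posterior's right skew.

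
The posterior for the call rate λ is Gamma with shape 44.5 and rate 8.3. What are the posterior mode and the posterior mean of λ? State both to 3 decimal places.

MAP = 5.241; posterior mean = 5.361

Mode = (α−1)/β = 43.5/8.3 = 5.241.
Mean = α/β = 44.5/8.3 = 5.361.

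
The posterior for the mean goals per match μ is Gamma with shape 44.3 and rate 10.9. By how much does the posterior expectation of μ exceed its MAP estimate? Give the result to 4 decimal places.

0.0917

Mode = (α−1)/β = 43.3/10.9 = 3.9725.
Mean = α/β = 44.3/10.9 = 4.0642.
Difference = 4.0642 − 3.9725 = 0.0917.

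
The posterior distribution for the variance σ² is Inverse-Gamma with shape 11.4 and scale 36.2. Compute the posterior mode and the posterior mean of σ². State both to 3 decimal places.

Mode = β/(α+1) = 36.2/12.4 = 2.919.
Mean = β/(α−1) = 36.2/10.4 = 3.481.
Right-skewed posterior ⇒ mode < mean.

posterior mode = 2.919, posterior mean = 3.481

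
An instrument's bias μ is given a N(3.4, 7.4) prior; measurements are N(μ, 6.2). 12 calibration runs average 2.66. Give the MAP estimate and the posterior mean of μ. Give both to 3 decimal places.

MAP = 2.708, posterior mean = 2.708

Posterior for μ is Normal. Precision-weighted mean: (1/7.4·3.4 + 12/6.2·2.66) / (1/7.4 + 12/6.2) = 2.708.
A Normal posterior is symmetric, so mode = mean.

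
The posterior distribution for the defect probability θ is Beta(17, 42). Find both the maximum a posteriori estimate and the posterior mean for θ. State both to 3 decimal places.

Mode = (17−1)/(17+42−2) = 16/57 = 0.281.
Mean = 17/(17+42) = 17/59 = 0.288.

maximum a posteriori estimate = 0.281, posterior mean = 0.288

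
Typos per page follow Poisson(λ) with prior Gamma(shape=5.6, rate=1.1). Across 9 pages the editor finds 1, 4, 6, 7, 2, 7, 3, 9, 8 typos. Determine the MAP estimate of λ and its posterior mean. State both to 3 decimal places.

Σ counts = 47. Posterior: Gamma(shape = 5.6+47 = 52.6, rate = 1.1+9 = 10.1).
Mode = (α−1)/β = 51.6/10.1 = 5.109.
Mean = α/β = 52.6/10.1 = 5.208.

MAP = 5.109, posterior mean = 5.208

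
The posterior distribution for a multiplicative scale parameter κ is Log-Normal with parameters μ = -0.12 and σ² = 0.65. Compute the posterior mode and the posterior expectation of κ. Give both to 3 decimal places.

Mode = exp(μ − σ²) = exp(-0.77) = 0.463.
Mean = exp(μ + σ²/2) = exp(0.205) = 1.228.

MAP: 0.463. Posterior mean: 1.228.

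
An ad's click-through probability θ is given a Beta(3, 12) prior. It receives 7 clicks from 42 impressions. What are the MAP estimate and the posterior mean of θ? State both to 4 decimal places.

MAP = 0.1636; posterior mean = 0.1754

Posterior: Beta(3+7, 12+35) = Beta(10, 47).
Mode = (10−1)/(10+47−2) = 9/55 = 0.1636.
Mean = 10/(10+47) = 10/57 = 0.1754.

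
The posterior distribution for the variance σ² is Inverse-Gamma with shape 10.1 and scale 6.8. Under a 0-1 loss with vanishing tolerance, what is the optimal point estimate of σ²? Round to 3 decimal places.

0.613

Mode = β/(α+1) = 6.8/11.1 = 0.613.
Mean = β/(α−1) = 6.8/9.1 = 0.747.
This is the posterior mode — the MAP estimate.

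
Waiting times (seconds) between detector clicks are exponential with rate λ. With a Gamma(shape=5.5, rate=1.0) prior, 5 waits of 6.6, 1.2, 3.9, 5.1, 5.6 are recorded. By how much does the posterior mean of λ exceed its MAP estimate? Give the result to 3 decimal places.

Σ times = 22.4. Posterior: Gamma(shape = 5.5+5 = 10.5, rate = 1.0+22.4 = 23.4).
Mode = (α−1)/β = 9.5/23.4 = 0.406.
Mean = α/β = 10.5/23.4 = 0.449.
Difference = 0.449 − 0.406 = 0.043.

0.043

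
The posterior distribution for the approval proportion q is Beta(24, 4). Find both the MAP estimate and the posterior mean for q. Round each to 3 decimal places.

MAP = 0.885, posterior mean = 0.857

Mode = (24−1)/(24+4−2) = 23/26 = 0.885.
Mean = 24/(24+4) = 24/28 = 0.857.
The mean is pulled below the mode by the posterior's left skew.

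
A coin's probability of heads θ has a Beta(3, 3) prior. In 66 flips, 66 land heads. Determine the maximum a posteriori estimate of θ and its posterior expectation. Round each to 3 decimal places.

MAP: 0.971. Posterior mean: 0.958.

Posterior: Beta(3+66, 3+0) = Beta(69, 3).
Mode = (69−1)/(69+3−2) = 68/70 = 0.971.
Mean = 69/(69+3) = 69/72 = 0.958.
Left-skewed posterior ⇒ mean < mode.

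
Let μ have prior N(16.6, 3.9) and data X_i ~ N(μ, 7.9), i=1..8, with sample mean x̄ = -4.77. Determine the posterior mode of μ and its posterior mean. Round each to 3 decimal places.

MAP: -0.452. Posterior mean: -0.452.

Posterior for μ is Normal. Precision-weighted mean: (1/3.9·16.6 + 8/7.9·-4.77) / (1/3.9 + 8/7.9) = -0.452.
A Normal posterior is symmetric, so mode = mean.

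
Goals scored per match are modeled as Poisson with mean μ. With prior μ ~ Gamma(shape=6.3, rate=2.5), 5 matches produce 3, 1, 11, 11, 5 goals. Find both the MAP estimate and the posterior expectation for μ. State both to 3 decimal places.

μ_MAP = 4.840, E[μ|data] = 4.973

Σ counts = 31. Posterior: Gamma(shape = 6.3+31 = 37.3, rate = 2.5+5 = 7.5).
Mode = (α−1)/β = 36.3/7.5 = 4.840.
Mean = α/β = 37.3/7.5 = 4.973.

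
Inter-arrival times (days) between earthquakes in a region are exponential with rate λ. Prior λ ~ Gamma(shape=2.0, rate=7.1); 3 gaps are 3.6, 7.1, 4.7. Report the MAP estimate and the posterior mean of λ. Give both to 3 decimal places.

Σ times = 15.4. Posterior: Gamma(shape = 2.0+3 = 5.0, rate = 7.1+15.4 = 22.5).
Mode = (α−1)/β = 4.0/22.5 = 0.178.
Mean = α/β = 5.0/22.5 = 0.222.

MAP: 0.178. Posterior mean: 0.222.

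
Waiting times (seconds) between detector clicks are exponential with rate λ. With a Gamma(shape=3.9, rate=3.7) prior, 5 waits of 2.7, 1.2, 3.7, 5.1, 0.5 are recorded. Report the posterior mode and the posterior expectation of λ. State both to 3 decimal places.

MAP = 0.467; posterior mean = 0.527

Σ times = 13.2. Posterior: Gamma(shape = 3.9+5 = 8.9, rate = 3.7+13.2 = 16.9).
Mode = (α−1)/β = 7.9/16.9 = 0.467.
Mean = α/β = 8.9/16.9 = 0.527.
The mean is pulled above the mode by the posterior's right skew.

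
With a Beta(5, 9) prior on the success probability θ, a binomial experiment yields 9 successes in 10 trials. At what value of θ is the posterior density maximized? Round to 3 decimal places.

0.591

Posterior: Beta(5+9, 9+1) = Beta(14, 10).
Mode = (14−1)/(14+10−2) = 13/22 = 0.591.
Mean = 14/(14+10) = 14/24 = 0.583.
This is the posterior mode — the MAP estimate.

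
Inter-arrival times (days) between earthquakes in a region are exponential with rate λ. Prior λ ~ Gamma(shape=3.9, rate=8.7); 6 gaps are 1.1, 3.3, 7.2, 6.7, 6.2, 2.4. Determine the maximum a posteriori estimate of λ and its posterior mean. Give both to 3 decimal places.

Σ times = 26.9. Posterior: Gamma(shape = 3.9+6 = 9.9, rate = 8.7+26.9 = 35.6).
Mode = (α−1)/β = 8.9/35.6 = 0.250.
Mean = α/β = 9.9/35.6 = 0.278.

MAP = 0.250; posterior mean = 0.278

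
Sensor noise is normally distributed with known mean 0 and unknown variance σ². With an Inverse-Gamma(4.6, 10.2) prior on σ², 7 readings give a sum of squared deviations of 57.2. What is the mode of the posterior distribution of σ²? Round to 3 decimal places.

Posterior: Inverse-Gamma(shape = 4.6+7/2 = 8.1, scale = 10.2+57.2/2 = 38.8).
Mode = β/(α+1) = 38.8/9.1 = 4.264.
Mean = β/(α−1) = 38.8/7.1 = 5.465.
This is the posterior mode — the MAP estimate.

4.264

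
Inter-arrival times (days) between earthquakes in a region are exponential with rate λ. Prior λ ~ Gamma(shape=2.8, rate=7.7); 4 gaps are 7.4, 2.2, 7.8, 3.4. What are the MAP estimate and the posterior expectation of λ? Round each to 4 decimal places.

MAP = 0.2035; posterior mean = 0.2386

Σ times = 20.8. Posterior: Gamma(shape = 2.8+4 = 6.8, rate = 7.7+20.8 = 28.5).
Mode = (α−1)/β = 5.8/28.5 = 0.2035.
Mean = α/β = 6.8/28.5 = 0.2386.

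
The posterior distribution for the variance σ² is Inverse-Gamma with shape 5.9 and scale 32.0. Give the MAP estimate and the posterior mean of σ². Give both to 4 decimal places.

MAP: 4.6377. Posterior mean: 6.5306.

Mode = β/(α+1) = 32.0/6.9 = 4.6377.
Mean = β/(α−1) = 32.0/4.9 = 6.5306.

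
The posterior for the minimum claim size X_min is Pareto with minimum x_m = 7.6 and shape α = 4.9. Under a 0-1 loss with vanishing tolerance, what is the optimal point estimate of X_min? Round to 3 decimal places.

7.600

The Pareto density is strictly decreasing on [x_m, ∞), so the mode is x_m = 7.600.
Mean = α·x_m/(α−1) = 4.9·7.6/3.9 = 9.549.
This is the posterior mode — the MAP estimate.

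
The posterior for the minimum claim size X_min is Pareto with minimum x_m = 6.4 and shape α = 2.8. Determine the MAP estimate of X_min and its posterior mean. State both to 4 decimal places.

MAP: 6.4000. Posterior mean: 9.9556.

The Pareto density is strictly decreasing on [x_m, ∞), so the mode is x_m = 6.4000.
Mean = α·x_m/(α−1) = 2.8·6.4/1.8 = 9.9556.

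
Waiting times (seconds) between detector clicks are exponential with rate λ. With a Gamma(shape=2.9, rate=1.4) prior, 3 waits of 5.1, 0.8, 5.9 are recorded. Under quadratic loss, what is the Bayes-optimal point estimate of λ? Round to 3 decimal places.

0.447

Σ times = 11.8. Posterior: Gamma(shape = 2.9+3 = 5.9, rate = 1.4+11.8 = 13.2).
Mode = (α−1)/β = 4.9/13.2 = 0.371.
Mean = α/β = 5.9/13.2 = 0.447.
Quadratic loss ⇒ the optimal estimator is the posterior mean.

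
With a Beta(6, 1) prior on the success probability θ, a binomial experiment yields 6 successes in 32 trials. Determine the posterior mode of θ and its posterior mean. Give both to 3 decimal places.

Posterior: Beta(6+6, 1+26) = Beta(12, 27).
Mode = (12−1)/(12+27−2) = 11/37 = 0.297.
Mean = 12/(12+27) = 12/39 = 0.308.
Mean > mode: the posterior has a right tail.

posterior mode = 0.297, posterior mean = 0.308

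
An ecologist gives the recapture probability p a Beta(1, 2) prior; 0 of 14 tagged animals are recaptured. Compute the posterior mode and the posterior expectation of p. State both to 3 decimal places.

MAP = 0.000, posterior mean = 0.059

Posterior: Beta(1+0, 2+14) = Beta(1, 16).
Since α = 1 ≤ 1 and β > 1, the Beta density is monotone decreasing on [0,1]; the mode is at 0.
Mean = 1/(1+16) = 0.059.
The mean is pulled above the mode by the posterior's right skew.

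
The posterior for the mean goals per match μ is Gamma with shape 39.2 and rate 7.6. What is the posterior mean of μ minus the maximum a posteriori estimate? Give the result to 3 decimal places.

Mode = (α−1)/β = 38.2/7.6 = 5.026.
Mean = α/β = 39.2/7.6 = 5.158.
Difference = 5.158 − 5.026 = 0.132.
The mean is pulled above the mode by the posterior's right skew.

0.132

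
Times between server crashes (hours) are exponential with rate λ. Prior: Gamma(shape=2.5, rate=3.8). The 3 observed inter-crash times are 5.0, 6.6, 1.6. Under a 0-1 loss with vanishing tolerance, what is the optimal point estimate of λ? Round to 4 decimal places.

Σ times = 13.2. Posterior: Gamma(shape = 2.5+3 = 5.5, rate = 3.8+13.2 = 17.0).
Mode = (α−1)/β = 4.5/17.0 = 0.2647.
Mean = α/β = 5.5/17.0 = 0.3235.
This is the posterior mode — the MAP estimate.

0.2647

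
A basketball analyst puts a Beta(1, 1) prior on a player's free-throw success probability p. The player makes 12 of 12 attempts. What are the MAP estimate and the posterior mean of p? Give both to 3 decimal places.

Posterior: Beta(1+12, 1+0) = Beta(13, 1).
Since β = 1 ≤ 1 and α > 1, the Beta density is monotone increasing on [0,1]; the mode is at 1.
Mean = 13/(13+1) = 0.929.
Mode > mean: the posterior has a left tail.

MAP = 1.000, posterior mean = 0.929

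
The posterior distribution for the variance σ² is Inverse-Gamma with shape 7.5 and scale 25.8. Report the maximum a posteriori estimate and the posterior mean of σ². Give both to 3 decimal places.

Mode = β/(α+1) = 25.8/8.5 = 3.035.
Mean = β/(α−1) = 25.8/6.5 = 3.969.

MAP = 3.035, posterior mean = 3.969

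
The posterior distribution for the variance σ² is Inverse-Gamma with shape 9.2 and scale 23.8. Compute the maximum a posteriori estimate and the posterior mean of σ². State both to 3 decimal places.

MAP: 2.333. Posterior mean: 2.902.

Mode = β/(α+1) = 23.8/10.2 = 2.333.
Mean = β/(α−1) = 23.8/8.2 = 2.902.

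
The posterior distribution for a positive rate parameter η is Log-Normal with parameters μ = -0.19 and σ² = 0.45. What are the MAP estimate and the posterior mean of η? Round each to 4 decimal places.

MAP estimate = 0.5273, posterior mean = 1.0356

Mode = exp(μ − σ²) = exp(-0.64) = 0.5273.
Mean = exp(μ + σ²/2) = exp(0.035) = 1.0356.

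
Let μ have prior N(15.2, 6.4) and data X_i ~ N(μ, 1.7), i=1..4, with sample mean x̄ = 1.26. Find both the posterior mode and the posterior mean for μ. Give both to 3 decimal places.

Posterior for μ is Normal. Precision-weighted mean: (1/6.4·15.2 + 4/1.7·1.26) / (1/6.4 + 4/1.7) = 2.128.
A Normal posterior is symmetric, so mode = mean.

MAP: 2.128. Posterior mean: 2.128.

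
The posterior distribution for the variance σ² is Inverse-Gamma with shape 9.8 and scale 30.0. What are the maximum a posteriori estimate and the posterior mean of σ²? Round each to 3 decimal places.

Mode = β/(α+1) = 30.0/10.8 = 2.778.
Mean = β/(α−1) = 30.0/8.8 = 3.409.
Mean > mode: the posterior has a right tail.

MAP = 2.778; posterior mean = 3.409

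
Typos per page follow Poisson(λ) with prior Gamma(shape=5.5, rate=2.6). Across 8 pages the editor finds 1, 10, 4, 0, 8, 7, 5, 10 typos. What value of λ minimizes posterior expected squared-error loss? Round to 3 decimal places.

4.764

Σ counts = 45. Posterior: Gamma(shape = 5.5+45 = 50.5, rate = 2.6+8 = 10.6).
Mode = (α−1)/β = 49.5/10.6 = 4.670.
Mean = α/β = 50.5/10.6 = 4.764.
Squared-error loss ⇒ the optimal estimator is the posterior mean.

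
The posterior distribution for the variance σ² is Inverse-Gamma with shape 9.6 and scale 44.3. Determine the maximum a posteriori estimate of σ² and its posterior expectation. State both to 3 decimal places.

MAP = 4.179, posterior mean = 5.151

Mode = β/(α+1) = 44.3/10.6 = 4.179.
Mean = β/(α−1) = 44.3/8.6 = 5.151.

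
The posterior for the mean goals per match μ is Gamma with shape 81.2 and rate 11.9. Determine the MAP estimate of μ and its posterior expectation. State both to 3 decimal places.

MAP = 6.739, posterior mean = 6.824

Mode = (α−1)/β = 80.2/11.9 = 6.739.
Mean = α/β = 81.2/11.9 = 6.824.
The posterior is right-skewed, so the mean exceeds the mode.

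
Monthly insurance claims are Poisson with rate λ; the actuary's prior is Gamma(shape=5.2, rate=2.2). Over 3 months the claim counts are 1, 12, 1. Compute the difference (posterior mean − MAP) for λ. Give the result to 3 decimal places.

0.192

Σ counts = 14. Posterior: Gamma(shape = 5.2+14 = 19.2, rate = 2.2+3 = 5.2).
Mode = (α−1)/β = 18.2/5.2 = 3.500.
Mean = α/β = 19.2/5.2 = 3.692.
Difference = 3.692 − 3.500 = 0.192.
Right-skewed posterior ⇒ mode < mean.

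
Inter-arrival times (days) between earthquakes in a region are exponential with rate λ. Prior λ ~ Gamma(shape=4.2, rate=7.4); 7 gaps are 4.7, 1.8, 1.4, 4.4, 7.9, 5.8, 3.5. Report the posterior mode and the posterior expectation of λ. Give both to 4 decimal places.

Σ times = 29.5. Posterior: Gamma(shape = 4.2+7 = 11.2, rate = 7.4+29.5 = 36.9).
Mode = (α−1)/β = 10.2/36.9 = 0.2764.
Mean = α/β = 11.2/36.9 = 0.3035.
The mean is pulled above the mode by the posterior's right skew.

posterior mode = 0.2764, posterior expectation = 0.3035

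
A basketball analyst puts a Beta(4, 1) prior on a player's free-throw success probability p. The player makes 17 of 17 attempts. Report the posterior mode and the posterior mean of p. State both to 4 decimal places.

Posterior: Beta(4+17, 1+0) = Beta(21, 1).
Since β = 1 ≤ 1 and α > 1, the Beta density is monotone increasing on [0,1]; the mode is at 1.
Mean = 21/(21+1) = 0.9545.
Mode > mean: the posterior has a left tail.

posterior mode = 1.0000, posterior mean = 0.9545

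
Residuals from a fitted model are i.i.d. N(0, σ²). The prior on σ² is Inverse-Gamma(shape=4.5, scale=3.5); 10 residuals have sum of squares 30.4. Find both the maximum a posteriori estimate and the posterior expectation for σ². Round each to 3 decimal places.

Posterior: Inverse-Gamma(shape = 4.5+10/2 = 9.5, scale = 3.5+30.4/2 = 18.7).
Mode = β/(α+1) = 18.7/10.5 = 1.781.
Mean = β/(α−1) = 18.7/8.5 = 2.200.

MAP = 1.781; posterior mean = 2.200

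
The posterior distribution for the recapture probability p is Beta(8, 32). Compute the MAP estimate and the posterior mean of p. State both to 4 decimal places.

p_MAP = 0.1842, E[p|data] = 0.2000

Mode = (8−1)/(8+32−2) = 7/38 = 0.1842.
Mean = 8/(8+32) = 8/40 = 0.2000.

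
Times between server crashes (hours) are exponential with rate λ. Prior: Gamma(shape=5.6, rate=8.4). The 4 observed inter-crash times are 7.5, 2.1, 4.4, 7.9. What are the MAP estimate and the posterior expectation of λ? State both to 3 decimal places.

λ_MAP = 0.284, E[λ|data] = 0.317

Σ times = 21.9. Posterior: Gamma(shape = 5.6+4 = 9.6, rate = 8.4+21.9 = 30.3).
Mode = (α−1)/β = 8.6/30.3 = 0.284.
Mean = α/β = 9.6/30.3 = 0.317.
The mean is pulled above the mode by the posterior's right skew.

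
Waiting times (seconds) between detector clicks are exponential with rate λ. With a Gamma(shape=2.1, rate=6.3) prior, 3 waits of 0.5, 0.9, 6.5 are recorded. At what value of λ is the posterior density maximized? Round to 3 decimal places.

Σ times = 7.9. Posterior: Gamma(shape = 2.1+3 = 5.1, rate = 6.3+7.9 = 14.2).
Mode = (α−1)/β = 4.1/14.2 = 0.289.
Mean = α/β = 5.1/14.2 = 0.359.
This is the posterior mode — the MAP estimate.

0.289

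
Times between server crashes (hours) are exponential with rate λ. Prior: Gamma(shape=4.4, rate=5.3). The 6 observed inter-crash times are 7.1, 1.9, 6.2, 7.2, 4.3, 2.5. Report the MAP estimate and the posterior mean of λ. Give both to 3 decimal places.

MAP = 0.272, posterior mean = 0.301

Σ times = 29.2. Posterior: Gamma(shape = 4.4+6 = 10.4, rate = 5.3+29.2 = 34.5).
Mode = (α−1)/β = 9.4/34.5 = 0.272.
Mean = α/β = 10.4/34.5 = 0.301.
Mean > mode: the posterior has a right tail.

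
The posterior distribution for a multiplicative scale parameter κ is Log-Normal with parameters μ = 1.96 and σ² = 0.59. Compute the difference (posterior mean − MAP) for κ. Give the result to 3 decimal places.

5.600

Mode = exp(μ − σ²) = exp(1.37) = 3.935.
Mean = exp(μ + σ²/2) = exp(2.255) = 9.535.
Difference = 9.535 − 3.935 = 5.600.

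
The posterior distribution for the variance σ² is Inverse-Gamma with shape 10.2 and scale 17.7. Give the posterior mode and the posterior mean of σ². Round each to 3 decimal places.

Mode = β/(α+1) = 17.7/11.2 = 1.580.
Mean = β/(α−1) = 17.7/9.2 = 1.924.

posterior mode = 1.580, posterior mean = 1.924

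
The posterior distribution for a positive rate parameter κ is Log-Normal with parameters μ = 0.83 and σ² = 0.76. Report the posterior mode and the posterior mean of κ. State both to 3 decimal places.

Mode = exp(μ − σ²) = exp(0.07) = 1.073.
Mean = exp(μ + σ²/2) = exp(1.210) = 3.353.
Right-skewed posterior ⇒ mode < mean.

MAP: 1.073. Posterior mean: 3.353.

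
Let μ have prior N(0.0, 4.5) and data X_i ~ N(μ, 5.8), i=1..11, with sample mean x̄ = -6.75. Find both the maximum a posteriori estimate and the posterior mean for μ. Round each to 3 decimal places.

Posterior for μ is Normal. Precision-weighted mean: (1/4.5·0.0 + 11/5.8·-6.75) / (1/4.5 + 11/5.8) = -6.042.
A Normal posterior is symmetric, so mode = mean.

MAP: -6.042. Posterior mean: -6.042.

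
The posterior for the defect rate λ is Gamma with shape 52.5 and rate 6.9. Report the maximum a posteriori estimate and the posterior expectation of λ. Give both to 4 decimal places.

Mode = (α−1)/β = 51.5/6.9 = 7.4638.
Mean = α/β = 52.5/6.9 = 7.6087.
The mean is pulled above the mode by the posterior's right skew.

MAP = 7.4638; posterior mean = 7.6087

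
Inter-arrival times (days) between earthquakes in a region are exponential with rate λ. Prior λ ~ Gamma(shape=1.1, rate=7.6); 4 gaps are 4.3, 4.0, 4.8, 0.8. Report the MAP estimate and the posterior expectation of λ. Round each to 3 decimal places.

MAP estimate = 0.191, posterior expectation = 0.237

Σ times = 13.9. Posterior: Gamma(shape = 1.1+4 = 5.1, rate = 7.6+13.9 = 21.5).
Mode = (α−1)/β = 4.1/21.5 = 0.191.
Mean = α/β = 5.1/21.5 = 0.237.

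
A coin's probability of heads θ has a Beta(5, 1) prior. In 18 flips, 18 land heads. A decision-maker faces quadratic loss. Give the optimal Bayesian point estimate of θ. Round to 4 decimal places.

Posterior: Beta(5+18, 1+0) = Beta(23, 1).
Since β = 1 ≤ 1 and α > 1, the Beta density is monotone increasing on [0,1]; the mode is at 1.
Mean = 23/(23+1) = 0.9583.
Quadratic loss ⇒ the optimal estimator is the posterior mean.

0.9583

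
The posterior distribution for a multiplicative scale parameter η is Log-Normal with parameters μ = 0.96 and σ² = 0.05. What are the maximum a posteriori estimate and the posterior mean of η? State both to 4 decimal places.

maximum a posteriori estimate = 2.4843, posterior mean = 2.6778

Mode = exp(μ − σ²) = exp(0.91) = 2.4843.
Mean = exp(μ + σ²/2) = exp(0.985) = 2.6778.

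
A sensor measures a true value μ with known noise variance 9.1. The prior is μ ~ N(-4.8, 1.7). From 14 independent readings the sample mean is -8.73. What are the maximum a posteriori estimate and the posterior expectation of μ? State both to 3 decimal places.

μ_MAP = -7.643, E[μ|data] = -7.643

Posterior for μ is Normal. Precision-weighted mean: (1/1.7·-4.8 + 14/9.1·-8.73) / (1/1.7 + 14/9.1) = -7.643.
A Normal posterior is symmetric, so mode = mean.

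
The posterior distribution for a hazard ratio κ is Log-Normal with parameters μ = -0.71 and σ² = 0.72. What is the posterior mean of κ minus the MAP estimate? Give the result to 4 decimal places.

0.4654

Mode = exp(μ − σ²) = exp(-1.43) = 0.2393.
Mean = exp(μ + σ²/2) = exp(-0.350) = 0.7047.
Difference = 0.7047 − 0.2393 = 0.4654.
Mean > mode: the posterior has a right tail.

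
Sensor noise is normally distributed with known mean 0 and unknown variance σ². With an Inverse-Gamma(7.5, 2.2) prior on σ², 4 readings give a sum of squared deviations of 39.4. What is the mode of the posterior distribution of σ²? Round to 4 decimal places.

Posterior: Inverse-Gamma(shape = 7.5+4/2 = 9.5, scale = 2.2+39.4/2 = 21.9).
Mode = β/(α+1) = 21.9/10.5 = 2.0857.
Mean = β/(α−1) = 21.9/8.5 = 2.5765.
This is the posterior mode — the MAP estimate.

2.0857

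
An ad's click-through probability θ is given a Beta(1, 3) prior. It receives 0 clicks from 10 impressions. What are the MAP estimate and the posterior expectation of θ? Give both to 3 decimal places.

MAP = 0.000; posterior mean = 0.071

Posterior: Beta(1+0, 3+10) = Beta(1, 13).
Since α = 1 ≤ 1 and β > 1, the Beta density is monotone decreasing on [0,1]; the mode is at 0.
Mean = 1/(1+13) = 0.071.
Right-skewed posterior ⇒ mode < mean.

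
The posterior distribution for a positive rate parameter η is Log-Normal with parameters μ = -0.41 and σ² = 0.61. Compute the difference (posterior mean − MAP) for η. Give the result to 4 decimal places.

0.5397

Mode = exp(μ − σ²) = exp(-1.02) = 0.3606.
Mean = exp(μ + σ²/2) = exp(-0.105) = 0.9003.
Difference = 0.9003 − 0.3606 = 0.5397.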